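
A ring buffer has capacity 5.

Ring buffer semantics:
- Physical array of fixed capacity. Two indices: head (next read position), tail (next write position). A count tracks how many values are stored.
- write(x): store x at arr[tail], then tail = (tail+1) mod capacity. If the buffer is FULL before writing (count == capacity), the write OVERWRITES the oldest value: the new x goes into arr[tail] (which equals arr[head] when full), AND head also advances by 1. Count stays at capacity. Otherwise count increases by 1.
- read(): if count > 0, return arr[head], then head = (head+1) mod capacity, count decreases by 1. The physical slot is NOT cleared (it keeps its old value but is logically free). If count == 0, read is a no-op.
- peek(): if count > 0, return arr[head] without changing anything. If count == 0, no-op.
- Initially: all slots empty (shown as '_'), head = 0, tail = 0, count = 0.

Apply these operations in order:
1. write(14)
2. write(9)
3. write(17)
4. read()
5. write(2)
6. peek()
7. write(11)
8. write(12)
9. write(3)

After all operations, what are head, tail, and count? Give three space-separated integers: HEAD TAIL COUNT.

Answer: 2 2 5

Derivation:
After op 1 (write(14)): arr=[14 _ _ _ _] head=0 tail=1 count=1
After op 2 (write(9)): arr=[14 9 _ _ _] head=0 tail=2 count=2
After op 3 (write(17)): arr=[14 9 17 _ _] head=0 tail=3 count=3
After op 4 (read()): arr=[14 9 17 _ _] head=1 tail=3 count=2
After op 5 (write(2)): arr=[14 9 17 2 _] head=1 tail=4 count=3
After op 6 (peek()): arr=[14 9 17 2 _] head=1 tail=4 count=3
After op 7 (write(11)): arr=[14 9 17 2 11] head=1 tail=0 count=4
After op 8 (write(12)): arr=[12 9 17 2 11] head=1 tail=1 count=5
After op 9 (write(3)): arr=[12 3 17 2 11] head=2 tail=2 count=5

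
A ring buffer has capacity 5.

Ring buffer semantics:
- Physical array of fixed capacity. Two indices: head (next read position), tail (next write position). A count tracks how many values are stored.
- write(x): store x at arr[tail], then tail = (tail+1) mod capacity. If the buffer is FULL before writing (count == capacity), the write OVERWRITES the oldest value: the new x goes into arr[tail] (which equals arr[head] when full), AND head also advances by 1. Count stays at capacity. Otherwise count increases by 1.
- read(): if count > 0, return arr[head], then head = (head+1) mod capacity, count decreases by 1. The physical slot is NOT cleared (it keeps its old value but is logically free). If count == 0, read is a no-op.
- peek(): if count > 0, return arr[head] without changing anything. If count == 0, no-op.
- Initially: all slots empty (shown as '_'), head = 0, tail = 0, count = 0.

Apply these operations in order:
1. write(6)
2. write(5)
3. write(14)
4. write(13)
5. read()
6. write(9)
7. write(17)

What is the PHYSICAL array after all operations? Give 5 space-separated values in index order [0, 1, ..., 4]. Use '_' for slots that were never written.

Answer: 17 5 14 13 9

Derivation:
After op 1 (write(6)): arr=[6 _ _ _ _] head=0 tail=1 count=1
After op 2 (write(5)): arr=[6 5 _ _ _] head=0 tail=2 count=2
After op 3 (write(14)): arr=[6 5 14 _ _] head=0 tail=3 count=3
After op 4 (write(13)): arr=[6 5 14 13 _] head=0 tail=4 count=4
After op 5 (read()): arr=[6 5 14 13 _] head=1 tail=4 count=3
After op 6 (write(9)): arr=[6 5 14 13 9] head=1 tail=0 count=4
After op 7 (write(17)): arr=[17 5 14 13 9] head=1 tail=1 count=5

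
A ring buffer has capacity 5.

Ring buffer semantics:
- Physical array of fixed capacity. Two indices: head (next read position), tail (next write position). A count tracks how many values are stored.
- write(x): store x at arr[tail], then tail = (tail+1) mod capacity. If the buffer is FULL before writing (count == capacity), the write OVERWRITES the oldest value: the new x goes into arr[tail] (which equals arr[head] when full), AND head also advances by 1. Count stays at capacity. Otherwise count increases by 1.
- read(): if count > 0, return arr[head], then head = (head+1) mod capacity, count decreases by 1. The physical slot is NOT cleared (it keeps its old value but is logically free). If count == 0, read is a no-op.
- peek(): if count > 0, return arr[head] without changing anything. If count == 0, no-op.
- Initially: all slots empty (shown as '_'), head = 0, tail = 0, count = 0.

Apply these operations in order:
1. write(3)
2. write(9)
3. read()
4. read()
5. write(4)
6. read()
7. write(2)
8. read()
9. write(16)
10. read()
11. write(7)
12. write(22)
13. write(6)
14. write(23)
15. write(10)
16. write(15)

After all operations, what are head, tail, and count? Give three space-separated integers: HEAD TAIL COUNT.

After op 1 (write(3)): arr=[3 _ _ _ _] head=0 tail=1 count=1
After op 2 (write(9)): arr=[3 9 _ _ _] head=0 tail=2 count=2
After op 3 (read()): arr=[3 9 _ _ _] head=1 tail=2 count=1
After op 4 (read()): arr=[3 9 _ _ _] head=2 tail=2 count=0
After op 5 (write(4)): arr=[3 9 4 _ _] head=2 tail=3 count=1
After op 6 (read()): arr=[3 9 4 _ _] head=3 tail=3 count=0
After op 7 (write(2)): arr=[3 9 4 2 _] head=3 tail=4 count=1
After op 8 (read()): arr=[3 9 4 2 _] head=4 tail=4 count=0
After op 9 (write(16)): arr=[3 9 4 2 16] head=4 tail=0 count=1
After op 10 (read()): arr=[3 9 4 2 16] head=0 tail=0 count=0
After op 11 (write(7)): arr=[7 9 4 2 16] head=0 tail=1 count=1
After op 12 (write(22)): arr=[7 22 4 2 16] head=0 tail=2 count=2
After op 13 (write(6)): arr=[7 22 6 2 16] head=0 tail=3 count=3
After op 14 (write(23)): arr=[7 22 6 23 16] head=0 tail=4 count=4
After op 15 (write(10)): arr=[7 22 6 23 10] head=0 tail=0 count=5
After op 16 (write(15)): arr=[15 22 6 23 10] head=1 tail=1 count=5

Answer: 1 1 5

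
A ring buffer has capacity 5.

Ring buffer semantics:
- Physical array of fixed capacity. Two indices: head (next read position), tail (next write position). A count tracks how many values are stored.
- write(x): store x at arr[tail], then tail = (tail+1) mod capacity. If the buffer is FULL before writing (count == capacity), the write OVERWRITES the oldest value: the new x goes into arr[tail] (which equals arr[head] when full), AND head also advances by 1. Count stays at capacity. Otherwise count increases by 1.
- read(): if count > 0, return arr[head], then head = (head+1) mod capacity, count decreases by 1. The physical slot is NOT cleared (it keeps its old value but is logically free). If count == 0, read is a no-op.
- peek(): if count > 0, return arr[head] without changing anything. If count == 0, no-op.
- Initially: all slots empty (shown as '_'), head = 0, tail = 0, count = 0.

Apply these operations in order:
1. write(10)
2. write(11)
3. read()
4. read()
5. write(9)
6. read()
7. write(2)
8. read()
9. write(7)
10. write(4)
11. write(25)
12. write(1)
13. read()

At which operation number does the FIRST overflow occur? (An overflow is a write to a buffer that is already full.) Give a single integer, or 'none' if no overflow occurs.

After op 1 (write(10)): arr=[10 _ _ _ _] head=0 tail=1 count=1
After op 2 (write(11)): arr=[10 11 _ _ _] head=0 tail=2 count=2
After op 3 (read()): arr=[10 11 _ _ _] head=1 tail=2 count=1
After op 4 (read()): arr=[10 11 _ _ _] head=2 tail=2 count=0
After op 5 (write(9)): arr=[10 11 9 _ _] head=2 tail=3 count=1
After op 6 (read()): arr=[10 11 9 _ _] head=3 tail=3 count=0
After op 7 (write(2)): arr=[10 11 9 2 _] head=3 tail=4 count=1
After op 8 (read()): arr=[10 11 9 2 _] head=4 tail=4 count=0
After op 9 (write(7)): arr=[10 11 9 2 7] head=4 tail=0 count=1
After op 10 (write(4)): arr=[4 11 9 2 7] head=4 tail=1 count=2
After op 11 (write(25)): arr=[4 25 9 2 7] head=4 tail=2 count=3
After op 12 (write(1)): arr=[4 25 1 2 7] head=4 tail=3 count=4
After op 13 (read()): arr=[4 25 1 2 7] head=0 tail=3 count=3

Answer: none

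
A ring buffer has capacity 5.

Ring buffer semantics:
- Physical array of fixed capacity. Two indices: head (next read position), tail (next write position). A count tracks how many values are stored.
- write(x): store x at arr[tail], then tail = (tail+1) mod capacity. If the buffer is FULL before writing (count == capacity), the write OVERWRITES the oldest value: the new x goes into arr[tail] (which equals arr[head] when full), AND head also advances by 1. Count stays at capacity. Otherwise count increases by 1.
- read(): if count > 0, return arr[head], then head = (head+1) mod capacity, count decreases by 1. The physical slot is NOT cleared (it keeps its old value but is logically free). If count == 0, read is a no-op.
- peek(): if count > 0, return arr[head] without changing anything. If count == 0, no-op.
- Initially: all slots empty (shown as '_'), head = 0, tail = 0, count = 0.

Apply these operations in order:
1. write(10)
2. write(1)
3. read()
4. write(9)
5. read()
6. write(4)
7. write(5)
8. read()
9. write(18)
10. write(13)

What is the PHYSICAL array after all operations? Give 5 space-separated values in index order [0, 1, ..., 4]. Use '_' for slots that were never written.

After op 1 (write(10)): arr=[10 _ _ _ _] head=0 tail=1 count=1
After op 2 (write(1)): arr=[10 1 _ _ _] head=0 tail=2 count=2
After op 3 (read()): arr=[10 1 _ _ _] head=1 tail=2 count=1
After op 4 (write(9)): arr=[10 1 9 _ _] head=1 tail=3 count=2
After op 5 (read()): arr=[10 1 9 _ _] head=2 tail=3 count=1
After op 6 (write(4)): arr=[10 1 9 4 _] head=2 tail=4 count=2
After op 7 (write(5)): arr=[10 1 9 4 5] head=2 tail=0 count=3
After op 8 (read()): arr=[10 1 9 4 5] head=3 tail=0 count=2
After op 9 (write(18)): arr=[18 1 9 4 5] head=3 tail=1 count=3
After op 10 (write(13)): arr=[18 13 9 4 5] head=3 tail=2 count=4

Answer: 18 13 9 4 5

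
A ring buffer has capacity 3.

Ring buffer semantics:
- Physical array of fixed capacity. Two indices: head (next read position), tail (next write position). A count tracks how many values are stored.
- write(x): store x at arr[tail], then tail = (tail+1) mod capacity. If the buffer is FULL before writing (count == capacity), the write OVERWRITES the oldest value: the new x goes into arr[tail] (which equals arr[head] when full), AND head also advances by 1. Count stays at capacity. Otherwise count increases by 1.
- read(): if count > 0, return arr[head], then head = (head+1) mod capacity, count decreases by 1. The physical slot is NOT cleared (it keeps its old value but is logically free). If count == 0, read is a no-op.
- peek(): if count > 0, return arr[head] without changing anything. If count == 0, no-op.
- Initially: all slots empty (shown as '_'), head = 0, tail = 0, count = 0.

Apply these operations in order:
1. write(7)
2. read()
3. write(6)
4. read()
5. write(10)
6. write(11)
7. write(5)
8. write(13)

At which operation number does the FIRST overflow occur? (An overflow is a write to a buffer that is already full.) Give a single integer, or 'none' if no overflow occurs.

After op 1 (write(7)): arr=[7 _ _] head=0 tail=1 count=1
After op 2 (read()): arr=[7 _ _] head=1 tail=1 count=0
After op 3 (write(6)): arr=[7 6 _] head=1 tail=2 count=1
After op 4 (read()): arr=[7 6 _] head=2 tail=2 count=0
After op 5 (write(10)): arr=[7 6 10] head=2 tail=0 count=1
After op 6 (write(11)): arr=[11 6 10] head=2 tail=1 count=2
After op 7 (write(5)): arr=[11 5 10] head=2 tail=2 count=3
After op 8 (write(13)): arr=[11 5 13] head=0 tail=0 count=3

Answer: 8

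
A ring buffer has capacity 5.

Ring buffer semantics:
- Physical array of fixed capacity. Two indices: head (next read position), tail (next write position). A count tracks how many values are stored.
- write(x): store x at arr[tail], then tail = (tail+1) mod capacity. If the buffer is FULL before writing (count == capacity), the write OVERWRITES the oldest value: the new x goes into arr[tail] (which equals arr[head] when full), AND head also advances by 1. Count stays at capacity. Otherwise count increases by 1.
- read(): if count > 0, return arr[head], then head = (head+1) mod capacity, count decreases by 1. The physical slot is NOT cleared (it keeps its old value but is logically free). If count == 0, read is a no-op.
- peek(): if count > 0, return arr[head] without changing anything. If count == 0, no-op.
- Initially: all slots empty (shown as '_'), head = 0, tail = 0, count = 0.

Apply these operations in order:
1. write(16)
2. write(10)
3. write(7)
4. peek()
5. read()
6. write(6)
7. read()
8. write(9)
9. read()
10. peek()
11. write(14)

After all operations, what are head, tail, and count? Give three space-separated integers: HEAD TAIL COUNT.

Answer: 3 1 3

Derivation:
After op 1 (write(16)): arr=[16 _ _ _ _] head=0 tail=1 count=1
After op 2 (write(10)): arr=[16 10 _ _ _] head=0 tail=2 count=2
After op 3 (write(7)): arr=[16 10 7 _ _] head=0 tail=3 count=3
After op 4 (peek()): arr=[16 10 7 _ _] head=0 tail=3 count=3
After op 5 (read()): arr=[16 10 7 _ _] head=1 tail=3 count=2
After op 6 (write(6)): arr=[16 10 7 6 _] head=1 tail=4 count=3
After op 7 (read()): arr=[16 10 7 6 _] head=2 tail=4 count=2
After op 8 (write(9)): arr=[16 10 7 6 9] head=2 tail=0 count=3
After op 9 (read()): arr=[16 10 7 6 9] head=3 tail=0 count=2
After op 10 (peek()): arr=[16 10 7 6 9] head=3 tail=0 count=2
After op 11 (write(14)): arr=[14 10 7 6 9] head=3 tail=1 count=3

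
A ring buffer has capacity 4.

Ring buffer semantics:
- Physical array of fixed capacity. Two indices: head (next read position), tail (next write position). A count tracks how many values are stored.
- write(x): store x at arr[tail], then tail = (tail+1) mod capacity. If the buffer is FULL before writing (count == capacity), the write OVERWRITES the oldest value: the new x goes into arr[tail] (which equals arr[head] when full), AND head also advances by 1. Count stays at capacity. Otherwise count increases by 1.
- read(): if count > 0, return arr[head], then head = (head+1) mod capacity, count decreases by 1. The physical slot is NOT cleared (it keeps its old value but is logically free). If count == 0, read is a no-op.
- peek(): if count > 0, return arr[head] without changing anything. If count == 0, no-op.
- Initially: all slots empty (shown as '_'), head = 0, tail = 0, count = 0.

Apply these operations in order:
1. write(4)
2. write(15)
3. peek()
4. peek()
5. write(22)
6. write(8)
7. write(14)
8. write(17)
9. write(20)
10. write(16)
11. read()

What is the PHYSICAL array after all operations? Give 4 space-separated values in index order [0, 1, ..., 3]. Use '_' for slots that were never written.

Answer: 14 17 20 16

Derivation:
After op 1 (write(4)): arr=[4 _ _ _] head=0 tail=1 count=1
After op 2 (write(15)): arr=[4 15 _ _] head=0 tail=2 count=2
After op 3 (peek()): arr=[4 15 _ _] head=0 tail=2 count=2
After op 4 (peek()): arr=[4 15 _ _] head=0 tail=2 count=2
After op 5 (write(22)): arr=[4 15 22 _] head=0 tail=3 count=3
After op 6 (write(8)): arr=[4 15 22 8] head=0 tail=0 count=4
After op 7 (write(14)): arr=[14 15 22 8] head=1 tail=1 count=4
After op 8 (write(17)): arr=[14 17 22 8] head=2 tail=2 count=4
After op 9 (write(20)): arr=[14 17 20 8] head=3 tail=3 count=4
After op 10 (write(16)): arr=[14 17 20 16] head=0 tail=0 count=4
After op 11 (read()): arr=[14 17 20 16] head=1 tail=0 count=3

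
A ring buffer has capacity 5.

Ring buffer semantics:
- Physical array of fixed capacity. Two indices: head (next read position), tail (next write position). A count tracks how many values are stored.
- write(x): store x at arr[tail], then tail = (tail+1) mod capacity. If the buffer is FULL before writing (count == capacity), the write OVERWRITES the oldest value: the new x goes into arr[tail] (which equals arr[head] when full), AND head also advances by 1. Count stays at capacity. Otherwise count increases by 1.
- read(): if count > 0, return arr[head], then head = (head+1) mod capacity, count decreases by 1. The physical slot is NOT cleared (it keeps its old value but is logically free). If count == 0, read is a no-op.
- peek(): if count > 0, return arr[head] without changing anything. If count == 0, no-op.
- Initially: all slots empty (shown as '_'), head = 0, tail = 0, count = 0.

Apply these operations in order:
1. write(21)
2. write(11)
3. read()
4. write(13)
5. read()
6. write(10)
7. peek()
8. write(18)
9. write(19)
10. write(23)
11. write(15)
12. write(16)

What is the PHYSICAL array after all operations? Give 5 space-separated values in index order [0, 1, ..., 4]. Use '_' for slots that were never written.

Answer: 19 23 15 16 18

Derivation:
After op 1 (write(21)): arr=[21 _ _ _ _] head=0 tail=1 count=1
After op 2 (write(11)): arr=[21 11 _ _ _] head=0 tail=2 count=2
After op 3 (read()): arr=[21 11 _ _ _] head=1 tail=2 count=1
After op 4 (write(13)): arr=[21 11 13 _ _] head=1 tail=3 count=2
After op 5 (read()): arr=[21 11 13 _ _] head=2 tail=3 count=1
After op 6 (write(10)): arr=[21 11 13 10 _] head=2 tail=4 count=2
After op 7 (peek()): arr=[21 11 13 10 _] head=2 tail=4 count=2
After op 8 (write(18)): arr=[21 11 13 10 18] head=2 tail=0 count=3
After op 9 (write(19)): arr=[19 11 13 10 18] head=2 tail=1 count=4
After op 10 (write(23)): arr=[19 23 13 10 18] head=2 tail=2 count=5
After op 11 (write(15)): arr=[19 23 15 10 18] head=3 tail=3 count=5
After op 12 (write(16)): arr=[19 23 15 16 18] head=4 tail=4 count=5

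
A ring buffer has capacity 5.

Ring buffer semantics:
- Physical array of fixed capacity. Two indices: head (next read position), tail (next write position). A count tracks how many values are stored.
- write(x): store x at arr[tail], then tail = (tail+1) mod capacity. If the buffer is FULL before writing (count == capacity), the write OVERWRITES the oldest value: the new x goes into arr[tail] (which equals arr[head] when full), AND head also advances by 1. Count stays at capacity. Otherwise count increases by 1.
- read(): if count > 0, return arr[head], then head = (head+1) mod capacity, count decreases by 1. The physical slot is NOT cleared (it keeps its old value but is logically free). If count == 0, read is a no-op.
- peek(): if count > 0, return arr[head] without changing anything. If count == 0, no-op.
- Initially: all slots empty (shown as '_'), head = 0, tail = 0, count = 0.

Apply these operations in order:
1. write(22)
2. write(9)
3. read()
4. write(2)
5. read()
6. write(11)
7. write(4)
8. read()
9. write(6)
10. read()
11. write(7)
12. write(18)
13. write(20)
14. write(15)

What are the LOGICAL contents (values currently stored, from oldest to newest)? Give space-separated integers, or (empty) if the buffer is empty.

Answer: 6 7 18 20 15

Derivation:
After op 1 (write(22)): arr=[22 _ _ _ _] head=0 tail=1 count=1
After op 2 (write(9)): arr=[22 9 _ _ _] head=0 tail=2 count=2
After op 3 (read()): arr=[22 9 _ _ _] head=1 tail=2 count=1
After op 4 (write(2)): arr=[22 9 2 _ _] head=1 tail=3 count=2
After op 5 (read()): arr=[22 9 2 _ _] head=2 tail=3 count=1
After op 6 (write(11)): arr=[22 9 2 11 _] head=2 tail=4 count=2
After op 7 (write(4)): arr=[22 9 2 11 4] head=2 tail=0 count=3
After op 8 (read()): arr=[22 9 2 11 4] head=3 tail=0 count=2
After op 9 (write(6)): arr=[6 9 2 11 4] head=3 tail=1 count=3
After op 10 (read()): arr=[6 9 2 11 4] head=4 tail=1 count=2
After op 11 (write(7)): arr=[6 7 2 11 4] head=4 tail=2 count=3
After op 12 (write(18)): arr=[6 7 18 11 4] head=4 tail=3 count=4
After op 13 (write(20)): arr=[6 7 18 20 4] head=4 tail=4 count=5
After op 14 (write(15)): arr=[6 7 18 20 15] head=0 tail=0 count=5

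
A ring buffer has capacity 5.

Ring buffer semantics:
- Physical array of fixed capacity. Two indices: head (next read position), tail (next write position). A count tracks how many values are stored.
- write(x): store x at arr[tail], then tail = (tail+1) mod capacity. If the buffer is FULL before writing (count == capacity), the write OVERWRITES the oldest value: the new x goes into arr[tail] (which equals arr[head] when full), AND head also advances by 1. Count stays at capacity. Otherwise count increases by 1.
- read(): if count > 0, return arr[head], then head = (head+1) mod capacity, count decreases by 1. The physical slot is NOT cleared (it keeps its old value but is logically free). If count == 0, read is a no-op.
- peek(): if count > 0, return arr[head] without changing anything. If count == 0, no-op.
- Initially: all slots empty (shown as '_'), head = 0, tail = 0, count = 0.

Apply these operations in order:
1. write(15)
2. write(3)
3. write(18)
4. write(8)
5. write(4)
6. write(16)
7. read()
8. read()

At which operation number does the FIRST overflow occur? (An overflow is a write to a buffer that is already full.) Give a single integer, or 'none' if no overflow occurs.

After op 1 (write(15)): arr=[15 _ _ _ _] head=0 tail=1 count=1
After op 2 (write(3)): arr=[15 3 _ _ _] head=0 tail=2 count=2
After op 3 (write(18)): arr=[15 3 18 _ _] head=0 tail=3 count=3
After op 4 (write(8)): arr=[15 3 18 8 _] head=0 tail=4 count=4
After op 5 (write(4)): arr=[15 3 18 8 4] head=0 tail=0 count=5
After op 6 (write(16)): arr=[16 3 18 8 4] head=1 tail=1 count=5
After op 7 (read()): arr=[16 3 18 8 4] head=2 tail=1 count=4
After op 8 (read()): arr=[16 3 18 8 4] head=3 tail=1 count=3

Answer: 6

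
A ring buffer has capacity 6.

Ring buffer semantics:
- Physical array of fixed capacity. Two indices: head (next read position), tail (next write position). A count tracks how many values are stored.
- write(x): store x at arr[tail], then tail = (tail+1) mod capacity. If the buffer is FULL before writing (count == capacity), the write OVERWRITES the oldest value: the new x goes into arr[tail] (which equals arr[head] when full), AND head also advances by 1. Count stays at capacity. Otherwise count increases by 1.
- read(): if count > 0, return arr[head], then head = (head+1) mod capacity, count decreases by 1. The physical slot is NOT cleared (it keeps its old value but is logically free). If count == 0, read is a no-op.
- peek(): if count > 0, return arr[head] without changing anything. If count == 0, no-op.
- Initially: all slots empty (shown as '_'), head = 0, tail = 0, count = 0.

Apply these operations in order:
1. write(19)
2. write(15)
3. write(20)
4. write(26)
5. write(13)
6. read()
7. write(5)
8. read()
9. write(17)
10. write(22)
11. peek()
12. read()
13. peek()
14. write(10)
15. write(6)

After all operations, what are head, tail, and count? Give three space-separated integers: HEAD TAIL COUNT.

After op 1 (write(19)): arr=[19 _ _ _ _ _] head=0 tail=1 count=1
After op 2 (write(15)): arr=[19 15 _ _ _ _] head=0 tail=2 count=2
After op 3 (write(20)): arr=[19 15 20 _ _ _] head=0 tail=3 count=3
After op 4 (write(26)): arr=[19 15 20 26 _ _] head=0 tail=4 count=4
After op 5 (write(13)): arr=[19 15 20 26 13 _] head=0 tail=5 count=5
After op 6 (read()): arr=[19 15 20 26 13 _] head=1 tail=5 count=4
After op 7 (write(5)): arr=[19 15 20 26 13 5] head=1 tail=0 count=5
After op 8 (read()): arr=[19 15 20 26 13 5] head=2 tail=0 count=4
After op 9 (write(17)): arr=[17 15 20 26 13 5] head=2 tail=1 count=5
After op 10 (write(22)): arr=[17 22 20 26 13 5] head=2 tail=2 count=6
After op 11 (peek()): arr=[17 22 20 26 13 5] head=2 tail=2 count=6
After op 12 (read()): arr=[17 22 20 26 13 5] head=3 tail=2 count=5
After op 13 (peek()): arr=[17 22 20 26 13 5] head=3 tail=2 count=5
After op 14 (write(10)): arr=[17 22 10 26 13 5] head=3 tail=3 count=6
After op 15 (write(6)): arr=[17 22 10 6 13 5] head=4 tail=4 count=6

Answer: 4 4 6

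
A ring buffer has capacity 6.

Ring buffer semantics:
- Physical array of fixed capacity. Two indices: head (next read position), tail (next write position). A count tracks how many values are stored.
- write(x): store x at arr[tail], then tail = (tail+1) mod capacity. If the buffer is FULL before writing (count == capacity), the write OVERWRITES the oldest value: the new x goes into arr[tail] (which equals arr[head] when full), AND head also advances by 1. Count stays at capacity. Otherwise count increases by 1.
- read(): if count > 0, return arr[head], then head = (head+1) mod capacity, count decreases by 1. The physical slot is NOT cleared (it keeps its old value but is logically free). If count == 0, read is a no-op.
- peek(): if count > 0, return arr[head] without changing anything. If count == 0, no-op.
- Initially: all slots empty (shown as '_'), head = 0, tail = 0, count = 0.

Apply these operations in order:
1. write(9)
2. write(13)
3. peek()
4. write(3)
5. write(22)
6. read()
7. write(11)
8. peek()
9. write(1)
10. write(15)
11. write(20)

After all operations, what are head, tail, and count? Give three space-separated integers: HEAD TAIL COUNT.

After op 1 (write(9)): arr=[9 _ _ _ _ _] head=0 tail=1 count=1
After op 2 (write(13)): arr=[9 13 _ _ _ _] head=0 tail=2 count=2
After op 3 (peek()): arr=[9 13 _ _ _ _] head=0 tail=2 count=2
After op 4 (write(3)): arr=[9 13 3 _ _ _] head=0 tail=3 count=3
After op 5 (write(22)): arr=[9 13 3 22 _ _] head=0 tail=4 count=4
After op 6 (read()): arr=[9 13 3 22 _ _] head=1 tail=4 count=3
After op 7 (write(11)): arr=[9 13 3 22 11 _] head=1 tail=5 count=4
After op 8 (peek()): arr=[9 13 3 22 11 _] head=1 tail=5 count=4
After op 9 (write(1)): arr=[9 13 3 22 11 1] head=1 tail=0 count=5
After op 10 (write(15)): arr=[15 13 3 22 11 1] head=1 tail=1 count=6
After op 11 (write(20)): arr=[15 20 3 22 11 1] head=2 tail=2 count=6

Answer: 2 2 6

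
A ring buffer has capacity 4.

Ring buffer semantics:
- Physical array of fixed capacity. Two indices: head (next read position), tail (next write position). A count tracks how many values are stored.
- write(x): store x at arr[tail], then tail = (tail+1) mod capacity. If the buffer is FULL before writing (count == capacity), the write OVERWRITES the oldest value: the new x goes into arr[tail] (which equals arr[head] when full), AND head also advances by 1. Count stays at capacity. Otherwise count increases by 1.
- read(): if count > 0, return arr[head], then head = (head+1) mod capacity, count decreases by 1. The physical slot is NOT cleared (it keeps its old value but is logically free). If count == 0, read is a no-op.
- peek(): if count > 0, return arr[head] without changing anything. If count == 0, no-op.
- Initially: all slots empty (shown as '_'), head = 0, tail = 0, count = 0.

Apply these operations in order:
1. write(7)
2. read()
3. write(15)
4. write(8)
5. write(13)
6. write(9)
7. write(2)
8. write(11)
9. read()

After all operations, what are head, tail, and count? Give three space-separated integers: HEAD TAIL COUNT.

Answer: 0 3 3

Derivation:
After op 1 (write(7)): arr=[7 _ _ _] head=0 tail=1 count=1
After op 2 (read()): arr=[7 _ _ _] head=1 tail=1 count=0
After op 3 (write(15)): arr=[7 15 _ _] head=1 tail=2 count=1
After op 4 (write(8)): arr=[7 15 8 _] head=1 tail=3 count=2
After op 5 (write(13)): arr=[7 15 8 13] head=1 tail=0 count=3
After op 6 (write(9)): arr=[9 15 8 13] head=1 tail=1 count=4
After op 7 (write(2)): arr=[9 2 8 13] head=2 tail=2 count=4
After op 8 (write(11)): arr=[9 2 11 13] head=3 tail=3 count=4
After op 9 (read()): arr=[9 2 11 13] head=0 tail=3 count=3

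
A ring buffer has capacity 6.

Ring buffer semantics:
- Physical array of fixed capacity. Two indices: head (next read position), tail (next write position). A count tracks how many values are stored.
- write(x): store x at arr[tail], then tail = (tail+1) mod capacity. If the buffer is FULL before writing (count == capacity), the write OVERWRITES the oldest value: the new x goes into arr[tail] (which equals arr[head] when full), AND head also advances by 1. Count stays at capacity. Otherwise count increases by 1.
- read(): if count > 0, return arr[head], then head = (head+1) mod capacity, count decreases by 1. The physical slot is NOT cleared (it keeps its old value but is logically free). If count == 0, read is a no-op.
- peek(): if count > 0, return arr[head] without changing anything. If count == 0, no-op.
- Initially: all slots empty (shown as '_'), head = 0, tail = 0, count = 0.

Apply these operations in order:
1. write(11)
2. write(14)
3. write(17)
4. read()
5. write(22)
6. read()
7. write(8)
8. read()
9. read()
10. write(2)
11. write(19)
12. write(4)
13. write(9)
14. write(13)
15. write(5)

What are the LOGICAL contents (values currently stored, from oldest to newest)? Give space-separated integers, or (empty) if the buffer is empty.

After op 1 (write(11)): arr=[11 _ _ _ _ _] head=0 tail=1 count=1
After op 2 (write(14)): arr=[11 14 _ _ _ _] head=0 tail=2 count=2
After op 3 (write(17)): arr=[11 14 17 _ _ _] head=0 tail=3 count=3
After op 4 (read()): arr=[11 14 17 _ _ _] head=1 tail=3 count=2
After op 5 (write(22)): arr=[11 14 17 22 _ _] head=1 tail=4 count=3
After op 6 (read()): arr=[11 14 17 22 _ _] head=2 tail=4 count=2
After op 7 (write(8)): arr=[11 14 17 22 8 _] head=2 tail=5 count=3
After op 8 (read()): arr=[11 14 17 22 8 _] head=3 tail=5 count=2
After op 9 (read()): arr=[11 14 17 22 8 _] head=4 tail=5 count=1
After op 10 (write(2)): arr=[11 14 17 22 8 2] head=4 tail=0 count=2
After op 11 (write(19)): arr=[19 14 17 22 8 2] head=4 tail=1 count=3
After op 12 (write(4)): arr=[19 4 17 22 8 2] head=4 tail=2 count=4
After op 13 (write(9)): arr=[19 4 9 22 8 2] head=4 tail=3 count=5
After op 14 (write(13)): arr=[19 4 9 13 8 2] head=4 tail=4 count=6
After op 15 (write(5)): arr=[19 4 9 13 5 2] head=5 tail=5 count=6

Answer: 2 19 4 9 13 5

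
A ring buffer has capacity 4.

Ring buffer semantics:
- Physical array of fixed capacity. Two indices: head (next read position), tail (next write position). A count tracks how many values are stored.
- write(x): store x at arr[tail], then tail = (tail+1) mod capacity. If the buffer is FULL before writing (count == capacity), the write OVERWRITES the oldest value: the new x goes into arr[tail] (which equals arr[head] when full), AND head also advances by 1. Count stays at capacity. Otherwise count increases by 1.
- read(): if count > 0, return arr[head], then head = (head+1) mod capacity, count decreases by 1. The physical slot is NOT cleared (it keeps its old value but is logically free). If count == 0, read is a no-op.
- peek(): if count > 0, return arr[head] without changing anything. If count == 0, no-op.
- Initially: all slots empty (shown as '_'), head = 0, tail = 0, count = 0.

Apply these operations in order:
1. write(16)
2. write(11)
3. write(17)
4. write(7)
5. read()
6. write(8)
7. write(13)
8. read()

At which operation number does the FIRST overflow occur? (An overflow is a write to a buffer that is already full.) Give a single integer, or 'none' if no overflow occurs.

Answer: 7

Derivation:
After op 1 (write(16)): arr=[16 _ _ _] head=0 tail=1 count=1
After op 2 (write(11)): arr=[16 11 _ _] head=0 tail=2 count=2
After op 3 (write(17)): arr=[16 11 17 _] head=0 tail=3 count=3
After op 4 (write(7)): arr=[16 11 17 7] head=0 tail=0 count=4
After op 5 (read()): arr=[16 11 17 7] head=1 tail=0 count=3
After op 6 (write(8)): arr=[8 11 17 7] head=1 tail=1 count=4
After op 7 (write(13)): arr=[8 13 17 7] head=2 tail=2 count=4
After op 8 (read()): arr=[8 13 17 7] head=3 tail=2 count=3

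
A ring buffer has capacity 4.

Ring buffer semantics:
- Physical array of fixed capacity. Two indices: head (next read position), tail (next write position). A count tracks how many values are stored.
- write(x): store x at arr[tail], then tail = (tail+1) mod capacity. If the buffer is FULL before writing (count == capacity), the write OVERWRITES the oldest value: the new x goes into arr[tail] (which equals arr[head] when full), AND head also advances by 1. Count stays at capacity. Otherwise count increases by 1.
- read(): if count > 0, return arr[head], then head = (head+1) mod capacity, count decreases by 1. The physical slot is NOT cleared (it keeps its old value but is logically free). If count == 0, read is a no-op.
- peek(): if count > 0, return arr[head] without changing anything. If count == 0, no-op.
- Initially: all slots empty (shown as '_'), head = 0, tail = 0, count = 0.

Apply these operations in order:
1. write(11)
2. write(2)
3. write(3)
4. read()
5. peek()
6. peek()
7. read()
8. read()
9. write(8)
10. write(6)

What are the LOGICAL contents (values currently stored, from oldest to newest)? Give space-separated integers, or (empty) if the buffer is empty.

Answer: 8 6

Derivation:
After op 1 (write(11)): arr=[11 _ _ _] head=0 tail=1 count=1
After op 2 (write(2)): arr=[11 2 _ _] head=0 tail=2 count=2
After op 3 (write(3)): arr=[11 2 3 _] head=0 tail=3 count=3
After op 4 (read()): arr=[11 2 3 _] head=1 tail=3 count=2
After op 5 (peek()): arr=[11 2 3 _] head=1 tail=3 count=2
After op 6 (peek()): arr=[11 2 3 _] head=1 tail=3 count=2
After op 7 (read()): arr=[11 2 3 _] head=2 tail=3 count=1
After op 8 (read()): arr=[11 2 3 _] head=3 tail=3 count=0
After op 9 (write(8)): arr=[11 2 3 8] head=3 tail=0 count=1
After op 10 (write(6)): arr=[6 2 3 8] head=3 tail=1 count=2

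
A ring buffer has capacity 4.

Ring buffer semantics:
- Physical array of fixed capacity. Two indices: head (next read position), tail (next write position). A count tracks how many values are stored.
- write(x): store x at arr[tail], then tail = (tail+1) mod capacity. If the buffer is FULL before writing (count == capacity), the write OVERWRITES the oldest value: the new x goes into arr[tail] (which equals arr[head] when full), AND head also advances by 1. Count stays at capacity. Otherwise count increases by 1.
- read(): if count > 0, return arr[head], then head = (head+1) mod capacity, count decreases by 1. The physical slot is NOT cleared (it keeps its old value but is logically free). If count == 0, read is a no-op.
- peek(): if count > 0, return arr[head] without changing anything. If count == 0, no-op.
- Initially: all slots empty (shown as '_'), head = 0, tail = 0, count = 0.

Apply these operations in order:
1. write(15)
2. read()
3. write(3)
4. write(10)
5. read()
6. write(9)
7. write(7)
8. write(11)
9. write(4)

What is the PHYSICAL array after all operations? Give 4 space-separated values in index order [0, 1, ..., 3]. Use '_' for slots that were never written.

Answer: 7 11 4 9

Derivation:
After op 1 (write(15)): arr=[15 _ _ _] head=0 tail=1 count=1
After op 2 (read()): arr=[15 _ _ _] head=1 tail=1 count=0
After op 3 (write(3)): arr=[15 3 _ _] head=1 tail=2 count=1
After op 4 (write(10)): arr=[15 3 10 _] head=1 tail=3 count=2
After op 5 (read()): arr=[15 3 10 _] head=2 tail=3 count=1
After op 6 (write(9)): arr=[15 3 10 9] head=2 tail=0 count=2
After op 7 (write(7)): arr=[7 3 10 9] head=2 tail=1 count=3
After op 8 (write(11)): arr=[7 11 10 9] head=2 tail=2 count=4
After op 9 (write(4)): arr=[7 11 4 9] head=3 tail=3 count=4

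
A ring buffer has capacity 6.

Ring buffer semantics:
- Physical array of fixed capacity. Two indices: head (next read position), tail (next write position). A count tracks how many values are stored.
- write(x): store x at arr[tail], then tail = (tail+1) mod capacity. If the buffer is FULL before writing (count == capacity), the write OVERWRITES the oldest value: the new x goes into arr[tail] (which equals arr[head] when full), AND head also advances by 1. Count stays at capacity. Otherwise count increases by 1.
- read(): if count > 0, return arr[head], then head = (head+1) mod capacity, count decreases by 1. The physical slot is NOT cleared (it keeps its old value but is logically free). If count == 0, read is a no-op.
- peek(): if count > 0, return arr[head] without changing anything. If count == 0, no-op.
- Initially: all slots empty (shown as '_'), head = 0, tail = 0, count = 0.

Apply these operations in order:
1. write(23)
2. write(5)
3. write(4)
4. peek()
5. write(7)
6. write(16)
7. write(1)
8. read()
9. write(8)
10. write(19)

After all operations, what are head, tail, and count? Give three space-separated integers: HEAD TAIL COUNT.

After op 1 (write(23)): arr=[23 _ _ _ _ _] head=0 tail=1 count=1
After op 2 (write(5)): arr=[23 5 _ _ _ _] head=0 tail=2 count=2
After op 3 (write(4)): arr=[23 5 4 _ _ _] head=0 tail=3 count=3
After op 4 (peek()): arr=[23 5 4 _ _ _] head=0 tail=3 count=3
After op 5 (write(7)): arr=[23 5 4 7 _ _] head=0 tail=4 count=4
After op 6 (write(16)): arr=[23 5 4 7 16 _] head=0 tail=5 count=5
After op 7 (write(1)): arr=[23 5 4 7 16 1] head=0 tail=0 count=6
After op 8 (read()): arr=[23 5 4 7 16 1] head=1 tail=0 count=5
After op 9 (write(8)): arr=[8 5 4 7 16 1] head=1 tail=1 count=6
After op 10 (write(19)): arr=[8 19 4 7 16 1] head=2 tail=2 count=6

Answer: 2 2 6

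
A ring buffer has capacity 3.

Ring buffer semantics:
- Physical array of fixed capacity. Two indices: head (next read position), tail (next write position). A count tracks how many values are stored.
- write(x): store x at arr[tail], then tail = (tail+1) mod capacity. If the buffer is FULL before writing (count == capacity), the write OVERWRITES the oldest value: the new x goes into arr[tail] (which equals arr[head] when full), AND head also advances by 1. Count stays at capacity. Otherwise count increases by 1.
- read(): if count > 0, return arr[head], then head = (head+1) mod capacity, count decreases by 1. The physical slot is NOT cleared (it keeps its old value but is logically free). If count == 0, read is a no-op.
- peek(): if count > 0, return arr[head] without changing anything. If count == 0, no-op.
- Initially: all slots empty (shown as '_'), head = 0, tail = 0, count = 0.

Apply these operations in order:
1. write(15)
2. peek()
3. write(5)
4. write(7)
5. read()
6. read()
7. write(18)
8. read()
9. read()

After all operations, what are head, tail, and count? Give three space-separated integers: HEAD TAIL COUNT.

After op 1 (write(15)): arr=[15 _ _] head=0 tail=1 count=1
After op 2 (peek()): arr=[15 _ _] head=0 tail=1 count=1
After op 3 (write(5)): arr=[15 5 _] head=0 tail=2 count=2
After op 4 (write(7)): arr=[15 5 7] head=0 tail=0 count=3
After op 5 (read()): arr=[15 5 7] head=1 tail=0 count=2
After op 6 (read()): arr=[15 5 7] head=2 tail=0 count=1
After op 7 (write(18)): arr=[18 5 7] head=2 tail=1 count=2
After op 8 (read()): arr=[18 5 7] head=0 tail=1 count=1
After op 9 (read()): arr=[18 5 7] head=1 tail=1 count=0

Answer: 1 1 0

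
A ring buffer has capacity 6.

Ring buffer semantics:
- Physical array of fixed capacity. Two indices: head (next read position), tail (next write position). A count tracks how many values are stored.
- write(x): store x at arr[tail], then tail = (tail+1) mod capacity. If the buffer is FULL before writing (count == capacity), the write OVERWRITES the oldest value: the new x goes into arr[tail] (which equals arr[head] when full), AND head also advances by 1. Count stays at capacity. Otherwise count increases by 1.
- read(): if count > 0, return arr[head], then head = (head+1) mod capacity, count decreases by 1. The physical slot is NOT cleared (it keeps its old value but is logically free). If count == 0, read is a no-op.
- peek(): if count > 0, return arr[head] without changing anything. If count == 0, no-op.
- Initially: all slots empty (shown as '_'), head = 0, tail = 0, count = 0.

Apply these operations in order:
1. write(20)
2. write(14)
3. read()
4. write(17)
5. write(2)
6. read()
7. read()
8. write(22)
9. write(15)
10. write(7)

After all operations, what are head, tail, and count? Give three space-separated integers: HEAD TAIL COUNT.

Answer: 3 1 4

Derivation:
After op 1 (write(20)): arr=[20 _ _ _ _ _] head=0 tail=1 count=1
After op 2 (write(14)): arr=[20 14 _ _ _ _] head=0 tail=2 count=2
After op 3 (read()): arr=[20 14 _ _ _ _] head=1 tail=2 count=1
After op 4 (write(17)): arr=[20 14 17 _ _ _] head=1 tail=3 count=2
After op 5 (write(2)): arr=[20 14 17 2 _ _] head=1 tail=4 count=3
After op 6 (read()): arr=[20 14 17 2 _ _] head=2 tail=4 count=2
After op 7 (read()): arr=[20 14 17 2 _ _] head=3 tail=4 count=1
After op 8 (write(22)): arr=[20 14 17 2 22 _] head=3 tail=5 count=2
After op 9 (write(15)): arr=[20 14 17 2 22 15] head=3 tail=0 count=3
After op 10 (write(7)): arr=[7 14 17 2 22 15] head=3 tail=1 count=4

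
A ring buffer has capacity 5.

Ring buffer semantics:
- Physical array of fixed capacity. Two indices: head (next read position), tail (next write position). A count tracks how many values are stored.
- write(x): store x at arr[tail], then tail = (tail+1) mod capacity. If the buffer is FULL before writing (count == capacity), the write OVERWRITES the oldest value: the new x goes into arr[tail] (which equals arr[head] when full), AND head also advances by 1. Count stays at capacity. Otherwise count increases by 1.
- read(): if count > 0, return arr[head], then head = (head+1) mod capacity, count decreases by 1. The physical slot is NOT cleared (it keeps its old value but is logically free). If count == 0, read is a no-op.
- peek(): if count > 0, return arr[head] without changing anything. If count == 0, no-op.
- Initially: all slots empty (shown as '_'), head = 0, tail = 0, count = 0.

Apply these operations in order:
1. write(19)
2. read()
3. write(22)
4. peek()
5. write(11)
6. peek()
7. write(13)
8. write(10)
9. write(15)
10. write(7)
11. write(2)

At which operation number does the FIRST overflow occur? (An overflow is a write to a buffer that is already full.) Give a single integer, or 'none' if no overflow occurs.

Answer: 10

Derivation:
After op 1 (write(19)): arr=[19 _ _ _ _] head=0 tail=1 count=1
After op 2 (read()): arr=[19 _ _ _ _] head=1 tail=1 count=0
After op 3 (write(22)): arr=[19 22 _ _ _] head=1 tail=2 count=1
After op 4 (peek()): arr=[19 22 _ _ _] head=1 tail=2 count=1
After op 5 (write(11)): arr=[19 22 11 _ _] head=1 tail=3 count=2
After op 6 (peek()): arr=[19 22 11 _ _] head=1 tail=3 count=2
After op 7 (write(13)): arr=[19 22 11 13 _] head=1 tail=4 count=3
After op 8 (write(10)): arr=[19 22 11 13 10] head=1 tail=0 count=4
After op 9 (write(15)): arr=[15 22 11 13 10] head=1 tail=1 count=5
After op 10 (write(7)): arr=[15 7 11 13 10] head=2 tail=2 count=5
After op 11 (write(2)): arr=[15 7 2 13 10] head=3 tail=3 count=5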